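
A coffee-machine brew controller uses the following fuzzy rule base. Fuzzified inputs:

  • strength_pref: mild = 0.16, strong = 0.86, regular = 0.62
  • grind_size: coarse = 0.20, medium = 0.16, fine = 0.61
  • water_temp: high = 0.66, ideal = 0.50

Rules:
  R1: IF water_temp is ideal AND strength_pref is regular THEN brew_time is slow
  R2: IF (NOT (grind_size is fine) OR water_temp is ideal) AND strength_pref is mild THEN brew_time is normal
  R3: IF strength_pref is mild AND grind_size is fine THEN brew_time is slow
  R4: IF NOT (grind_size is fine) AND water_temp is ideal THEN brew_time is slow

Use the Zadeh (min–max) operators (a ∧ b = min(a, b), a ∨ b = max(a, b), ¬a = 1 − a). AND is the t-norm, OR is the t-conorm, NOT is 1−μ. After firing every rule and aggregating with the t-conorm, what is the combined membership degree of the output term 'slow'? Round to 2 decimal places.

0.50

R1: ideal=0.50, regular=0.62; AND[min(a, b)] → w = 0.50
R2: (¬fine=1−0.61=0.39 OR ideal=0.50) = 0.50; AND[min(a, b)] with mild=0.16 → w = 0.16
R3: mild=0.16, fine=0.61; AND[min(a, b)] → w = 0.16
R4: ¬fine=1−0.61=0.39, ideal=0.50; AND[min(a, b)] → w = 0.39
Rules with consequent 'slow': {R1, R3, R4} → strengths 0.50, 0.16, 0.39
Aggregate via t-conorm [max(a, b)]: 0.50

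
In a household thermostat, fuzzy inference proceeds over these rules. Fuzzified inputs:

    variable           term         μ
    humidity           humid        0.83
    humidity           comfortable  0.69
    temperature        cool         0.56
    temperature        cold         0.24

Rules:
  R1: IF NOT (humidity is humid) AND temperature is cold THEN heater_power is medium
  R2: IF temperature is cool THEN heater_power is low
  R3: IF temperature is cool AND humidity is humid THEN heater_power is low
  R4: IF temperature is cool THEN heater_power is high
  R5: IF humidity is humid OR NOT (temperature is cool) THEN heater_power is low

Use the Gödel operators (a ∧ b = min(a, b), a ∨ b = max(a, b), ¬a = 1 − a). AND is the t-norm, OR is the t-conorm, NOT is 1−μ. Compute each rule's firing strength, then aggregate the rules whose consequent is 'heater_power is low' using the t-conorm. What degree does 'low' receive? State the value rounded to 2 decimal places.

R1: ¬humid=1−0.83=0.17, cold=0.24; AND[min(a, b)] → w = 0.17
R2: cool=0.56 → w = 0.56
R3: cool=0.56, humid=0.83; AND[min(a, b)] → w = 0.56
R4: cool=0.56 → w = 0.56
R5: humid=0.83, ¬cool=1−0.56=0.44; OR[max(a, b)] → w = 0.83
Rules with consequent 'low': {R2, R3, R5} → strengths 0.56, 0.56, 0.83
Aggregate via t-conorm [max(a, b)]: 0.83

0.83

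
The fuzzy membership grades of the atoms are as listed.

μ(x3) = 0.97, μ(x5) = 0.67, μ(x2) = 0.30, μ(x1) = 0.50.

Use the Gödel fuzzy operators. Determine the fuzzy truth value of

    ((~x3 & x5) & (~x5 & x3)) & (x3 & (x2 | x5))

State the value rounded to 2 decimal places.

0.03

~x3 = 1 − 0.97 = 0.03
~x3 & x5 = min(a, b) on (0.03, 0.67) = 0.03
~x5 = 1 − 0.67 = 0.33
~x5 & x3 = min(a, b) on (0.33, 0.97) = 0.33
(~x3 & x5) & (~x5 & x3) = min(a, b) on (0.03, 0.33) = 0.03
x2 | x5 = max(a, b) on (0.30, 0.67) = 0.67
x3 & (x2 | x5) = min(a, b) on (0.97, 0.67) = 0.67
((~x3 & x5) & (~x5 & x3)) & (x3 & (x2 | x5)) = min(a, b) on (0.03, 0.67) = 0.03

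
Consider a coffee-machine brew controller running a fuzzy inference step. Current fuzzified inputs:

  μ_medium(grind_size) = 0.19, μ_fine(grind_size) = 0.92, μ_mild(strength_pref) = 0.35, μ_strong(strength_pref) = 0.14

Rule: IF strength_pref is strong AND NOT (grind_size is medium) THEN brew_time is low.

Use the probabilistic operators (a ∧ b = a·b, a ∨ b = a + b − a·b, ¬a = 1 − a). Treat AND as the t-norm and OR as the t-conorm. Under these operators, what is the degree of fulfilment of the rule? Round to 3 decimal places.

firing strength: strong=0.14, ¬medium=1−0.19=0.81; AND[a·b] → w = 0.1134

0.113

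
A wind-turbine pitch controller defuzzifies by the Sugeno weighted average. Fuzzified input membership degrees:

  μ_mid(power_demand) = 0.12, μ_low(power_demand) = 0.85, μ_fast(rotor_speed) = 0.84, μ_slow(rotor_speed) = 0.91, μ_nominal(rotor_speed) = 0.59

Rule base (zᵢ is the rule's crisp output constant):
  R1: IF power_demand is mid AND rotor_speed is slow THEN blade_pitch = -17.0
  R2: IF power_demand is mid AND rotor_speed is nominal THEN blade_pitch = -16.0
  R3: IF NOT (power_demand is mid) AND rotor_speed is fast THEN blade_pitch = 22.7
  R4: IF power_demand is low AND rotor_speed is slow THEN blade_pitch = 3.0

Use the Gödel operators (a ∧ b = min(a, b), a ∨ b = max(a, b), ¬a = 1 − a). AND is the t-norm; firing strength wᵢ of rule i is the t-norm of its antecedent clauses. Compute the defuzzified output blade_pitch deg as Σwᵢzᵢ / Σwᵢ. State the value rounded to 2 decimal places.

R1 (z=-17.0): mid=0.12, slow=0.91; AND[min(a, b)] → w = 0.12
R2 (z=-16.0): mid=0.12, nominal=0.59; AND[min(a, b)] → w = 0.12
R3 (z=22.7): ¬mid=1−0.12=0.88, fast=0.84; AND[min(a, b)] → w = 0.84
R4 (z=3.0): low=0.85, slow=0.91; AND[min(a, b)] → w = 0.85
Weighted average = (0.12·-17.0 + 0.12·-16.0 + 0.84·22.7 + 0.85·3.0) / (0.12 + 0.12 + 0.84 + 0.85)
  = 17.6580 / 1.9300 = 9.15

9.15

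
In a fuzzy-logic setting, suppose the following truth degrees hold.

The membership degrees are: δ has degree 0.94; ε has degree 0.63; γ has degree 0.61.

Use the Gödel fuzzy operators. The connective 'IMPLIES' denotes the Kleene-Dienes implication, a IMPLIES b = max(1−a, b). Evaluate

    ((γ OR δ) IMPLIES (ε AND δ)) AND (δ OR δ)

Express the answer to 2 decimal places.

γ OR δ = max(a, b) on (0.61, 0.94) = 0.94
ε AND δ = min(a, b) on (0.63, 0.94) = 0.63
(γ OR δ) IMPLIES (ε AND δ)  [Kleene-Dienes: max(1−a, b)] with a=0.94, b=0.63 → 0.63
δ OR δ = max(a, b) on (0.94, 0.94) = 0.94
((γ OR δ) IMPLIES (ε AND δ)) AND (δ OR δ) = min(a, b) on (0.63, 0.94) = 0.63

0.63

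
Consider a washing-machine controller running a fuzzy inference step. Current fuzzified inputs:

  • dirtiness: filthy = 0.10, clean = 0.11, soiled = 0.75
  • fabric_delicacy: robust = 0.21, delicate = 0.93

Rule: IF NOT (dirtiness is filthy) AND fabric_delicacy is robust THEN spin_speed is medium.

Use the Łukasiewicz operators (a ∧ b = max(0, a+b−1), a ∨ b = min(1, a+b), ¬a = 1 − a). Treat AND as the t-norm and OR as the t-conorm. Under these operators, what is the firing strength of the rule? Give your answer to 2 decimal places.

firing strength: ¬filthy=1−0.10=0.90, robust=0.21; AND[max(0, a+b−1)] → w = 0.11

0.11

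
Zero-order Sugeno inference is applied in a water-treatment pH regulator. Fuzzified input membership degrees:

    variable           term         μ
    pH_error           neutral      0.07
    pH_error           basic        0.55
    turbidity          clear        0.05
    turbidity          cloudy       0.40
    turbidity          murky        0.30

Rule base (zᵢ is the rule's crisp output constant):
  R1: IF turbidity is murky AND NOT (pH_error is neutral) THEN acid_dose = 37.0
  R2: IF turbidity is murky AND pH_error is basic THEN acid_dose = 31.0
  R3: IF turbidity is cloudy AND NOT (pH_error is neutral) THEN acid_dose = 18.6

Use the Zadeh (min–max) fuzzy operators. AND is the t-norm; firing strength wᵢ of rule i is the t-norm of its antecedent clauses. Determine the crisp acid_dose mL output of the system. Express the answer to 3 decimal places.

R1 (z=37.0): murky=0.30, ¬neutral=1−0.07=0.93; AND[min(a, b)] → w = 0.30
R2 (z=31.0): murky=0.30, basic=0.55; AND[min(a, b)] → w = 0.30
R3 (z=18.6): cloudy=0.40, ¬neutral=1−0.07=0.93; AND[min(a, b)] → w = 0.40
Weighted average = (0.30·37.0 + 0.30·31.0 + 0.40·18.6) / (0.30 + 0.30 + 0.40)
  = 27.8400 / 1.0000 = 27.840

27.840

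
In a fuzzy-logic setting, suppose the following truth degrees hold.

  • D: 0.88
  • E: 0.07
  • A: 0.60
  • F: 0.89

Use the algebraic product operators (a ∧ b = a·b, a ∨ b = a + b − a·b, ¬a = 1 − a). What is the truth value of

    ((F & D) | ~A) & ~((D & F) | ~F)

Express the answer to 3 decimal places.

0.168

F & D = a·b on (0.8900, 0.8800) = 0.7832
~A = 1 − 0.6000 = 0.4000
(F & D) | ~A = a + b − a·b on (0.7832, 0.4000) = 0.8699
D & F = a·b on (0.8800, 0.8900) = 0.7832
~F = 1 − 0.8900 = 0.1100
(D & F) | ~F = a + b − a·b on (0.7832, 0.1100) = 0.8070
~((D & F) | ~F) = 1 − 0.8070 = 0.1930
((F & D) | ~A) & ~((D & F) | ~F) = a·b on (0.8699, 0.1930) = 0.1679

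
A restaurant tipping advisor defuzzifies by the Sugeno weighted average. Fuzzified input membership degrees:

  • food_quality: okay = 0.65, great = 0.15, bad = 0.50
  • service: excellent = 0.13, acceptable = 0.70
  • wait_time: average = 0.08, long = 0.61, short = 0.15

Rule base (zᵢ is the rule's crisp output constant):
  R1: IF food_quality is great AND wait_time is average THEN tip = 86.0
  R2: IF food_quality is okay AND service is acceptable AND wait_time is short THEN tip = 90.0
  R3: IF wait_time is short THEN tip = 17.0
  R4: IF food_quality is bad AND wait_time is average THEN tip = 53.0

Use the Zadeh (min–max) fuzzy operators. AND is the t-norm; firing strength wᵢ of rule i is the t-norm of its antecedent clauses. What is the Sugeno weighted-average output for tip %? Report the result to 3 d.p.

59.065

R1 (z=86.0): great=0.15, average=0.08; AND[min(a, b)] → w = 0.08
R2 (z=90.0): okay=0.65, acceptable=0.70, short=0.15; AND[min(a, b)] → w = 0.15
R3 (z=17.0): short=0.15 → w = 0.15
R4 (z=53.0): bad=0.50, average=0.08; AND[min(a, b)] → w = 0.08
Weighted average = (0.08·86.0 + 0.15·90.0 + 0.15·17.0 + 0.08·53.0) / (0.08 + 0.15 + 0.15 + 0.08)
  = 27.1700 / 0.4600 = 59.065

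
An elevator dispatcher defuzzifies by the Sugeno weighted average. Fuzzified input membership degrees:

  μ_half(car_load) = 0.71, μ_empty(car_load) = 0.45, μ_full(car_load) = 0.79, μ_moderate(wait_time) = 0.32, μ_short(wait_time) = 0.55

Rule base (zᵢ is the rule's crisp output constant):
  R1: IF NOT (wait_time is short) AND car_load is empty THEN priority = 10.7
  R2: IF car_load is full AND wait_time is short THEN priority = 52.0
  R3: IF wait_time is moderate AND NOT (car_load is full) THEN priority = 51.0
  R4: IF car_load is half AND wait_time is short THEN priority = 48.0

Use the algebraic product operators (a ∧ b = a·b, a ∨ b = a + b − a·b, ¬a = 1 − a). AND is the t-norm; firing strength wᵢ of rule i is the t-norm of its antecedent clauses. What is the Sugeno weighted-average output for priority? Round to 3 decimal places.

R1 (z=10.7): ¬short=1−0.55=0.45, empty=0.45; AND[a·b] → w = 0.2025
R2 (z=52.0): full=0.79, short=0.55; AND[a·b] → w = 0.4345
R3 (z=51.0): moderate=0.32, ¬full=1−0.79=0.21; AND[a·b] → w = 0.0672
R4 (z=48.0): half=0.71, short=0.55; AND[a·b] → w = 0.3905
Weighted average = (0.2025·10.7 + 0.4345·52.0 + 0.0672·51.0 + 0.3905·48.0) / (0.2025 + 0.4345 + 0.0672 + 0.3905)
  = 46.9320 / 1.0947 = 42.872

42.872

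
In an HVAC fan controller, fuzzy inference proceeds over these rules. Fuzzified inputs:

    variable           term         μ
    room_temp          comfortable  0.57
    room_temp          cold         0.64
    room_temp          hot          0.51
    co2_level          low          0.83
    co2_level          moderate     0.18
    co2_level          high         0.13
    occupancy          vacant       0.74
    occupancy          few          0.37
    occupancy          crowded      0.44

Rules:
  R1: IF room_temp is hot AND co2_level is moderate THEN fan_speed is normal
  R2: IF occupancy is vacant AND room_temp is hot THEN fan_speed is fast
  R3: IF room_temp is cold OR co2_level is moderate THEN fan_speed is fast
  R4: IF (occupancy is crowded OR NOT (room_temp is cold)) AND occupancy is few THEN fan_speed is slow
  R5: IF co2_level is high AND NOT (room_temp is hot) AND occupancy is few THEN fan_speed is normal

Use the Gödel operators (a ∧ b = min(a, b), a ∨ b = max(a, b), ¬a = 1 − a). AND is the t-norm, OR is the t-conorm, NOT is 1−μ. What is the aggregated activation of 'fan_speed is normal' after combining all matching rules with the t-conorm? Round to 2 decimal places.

0.18

R1: hot=0.51, moderate=0.18; AND[min(a, b)] → w = 0.18
R2: vacant=0.74, hot=0.51; AND[min(a, b)] → w = 0.51
R3: cold=0.64, moderate=0.18; OR[max(a, b)] → w = 0.64
R4: (crowded=0.44 OR ¬cold=1−0.64=0.36) = 0.44; AND[min(a, b)] with few=0.37 → w = 0.37
R5: high=0.13, ¬hot=1−0.51=0.49, few=0.37; AND[min(a, b)] → w = 0.13
Rules with consequent 'normal': {R1, R5} → strengths 0.18, 0.13
Aggregate via t-conorm [max(a, b)]: 0.18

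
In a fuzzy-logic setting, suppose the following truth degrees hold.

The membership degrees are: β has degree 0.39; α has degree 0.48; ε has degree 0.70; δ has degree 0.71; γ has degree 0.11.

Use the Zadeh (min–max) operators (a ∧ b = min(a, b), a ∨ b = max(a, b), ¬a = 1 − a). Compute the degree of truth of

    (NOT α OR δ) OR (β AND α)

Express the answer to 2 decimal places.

NOT α = 1 − 0.48 = 0.52
NOT α OR δ = max(a, b) on (0.52, 0.71) = 0.71
β AND α = min(a, b) on (0.39, 0.48) = 0.39
(NOT α OR δ) OR (β AND α) = max(a, b) on (0.71, 0.39) = 0.71

0.71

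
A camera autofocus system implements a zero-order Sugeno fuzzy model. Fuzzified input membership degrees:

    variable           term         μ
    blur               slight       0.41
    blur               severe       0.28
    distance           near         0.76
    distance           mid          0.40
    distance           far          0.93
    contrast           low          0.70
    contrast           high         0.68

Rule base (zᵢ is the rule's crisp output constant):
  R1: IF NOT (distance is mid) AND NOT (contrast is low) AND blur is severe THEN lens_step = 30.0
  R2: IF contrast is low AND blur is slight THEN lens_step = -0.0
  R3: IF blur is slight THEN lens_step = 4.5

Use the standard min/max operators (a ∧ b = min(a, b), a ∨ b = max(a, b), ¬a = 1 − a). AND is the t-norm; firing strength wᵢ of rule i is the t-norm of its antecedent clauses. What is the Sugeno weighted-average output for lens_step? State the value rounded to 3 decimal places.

R1 (z=30.0): ¬mid=1−0.40=0.60, ¬low=1−0.70=0.30, severe=0.28; AND[min(a, b)] → w = 0.28
R2 (z=-0.0): low=0.70, slight=0.41; AND[min(a, b)] → w = 0.41
R3 (z=4.5): slight=0.41 → w = 0.41
Weighted average = (0.28·30.0 + 0.41·-0.0 + 0.41·4.5) / (0.28 + 0.41 + 0.41)
  = 10.2450 / 1.1000 = 9.314

9.314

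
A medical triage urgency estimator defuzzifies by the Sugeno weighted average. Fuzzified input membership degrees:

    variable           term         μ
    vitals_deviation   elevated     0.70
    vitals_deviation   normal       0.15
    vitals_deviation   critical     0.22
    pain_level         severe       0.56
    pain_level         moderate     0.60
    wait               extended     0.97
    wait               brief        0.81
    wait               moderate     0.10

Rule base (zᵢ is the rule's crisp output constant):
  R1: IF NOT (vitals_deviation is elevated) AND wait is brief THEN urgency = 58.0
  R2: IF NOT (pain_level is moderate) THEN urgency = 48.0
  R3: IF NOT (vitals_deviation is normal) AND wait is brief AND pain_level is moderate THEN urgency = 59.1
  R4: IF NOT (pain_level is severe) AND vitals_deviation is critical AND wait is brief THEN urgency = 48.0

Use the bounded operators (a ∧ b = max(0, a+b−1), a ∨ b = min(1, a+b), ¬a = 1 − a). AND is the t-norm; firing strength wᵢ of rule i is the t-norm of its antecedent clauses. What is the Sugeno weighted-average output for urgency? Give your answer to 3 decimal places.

R1 (z=58.0): ¬elevated=1−0.70=0.30, brief=0.81; AND[max(0, a+b−1)] → w = 0.11
R2 (z=48.0): ¬moderate=1−0.60=0.40 → w = 0.40
R3 (z=59.1): ¬normal=1−0.15=0.85, brief=0.81, moderate=0.60; AND[max(0, a+b−1)] → w = 0.26
R4 (z=48.0): ¬severe=1−0.56=0.44, critical=0.22, brief=0.81; AND[max(0, a+b−1)] → w = 0.00
Weighted average = (0.11·58.0 + 0.40·48.0 + 0.26·59.1 + 0.00·48.0) / (0.11 + 0.40 + 0.26 + 0.00)
  = 40.9460 / 0.7700 = 53.177

53.177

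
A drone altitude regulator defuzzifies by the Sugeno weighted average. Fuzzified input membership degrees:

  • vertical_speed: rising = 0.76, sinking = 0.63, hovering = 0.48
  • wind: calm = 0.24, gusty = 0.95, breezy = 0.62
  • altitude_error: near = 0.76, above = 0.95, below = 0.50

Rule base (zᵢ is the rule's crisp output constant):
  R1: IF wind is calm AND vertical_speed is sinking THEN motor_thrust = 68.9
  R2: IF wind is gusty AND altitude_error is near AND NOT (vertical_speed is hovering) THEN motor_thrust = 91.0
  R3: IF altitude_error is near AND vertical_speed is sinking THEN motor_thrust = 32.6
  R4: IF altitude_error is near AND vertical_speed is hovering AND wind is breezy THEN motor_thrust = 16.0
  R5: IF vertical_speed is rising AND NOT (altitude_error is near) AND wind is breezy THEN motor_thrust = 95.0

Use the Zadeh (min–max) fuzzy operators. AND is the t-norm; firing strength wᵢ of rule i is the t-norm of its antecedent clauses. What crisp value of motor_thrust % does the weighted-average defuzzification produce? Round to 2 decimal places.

R1 (z=68.9): calm=0.24, sinking=0.63; AND[min(a, b)] → w = 0.24
R2 (z=91.0): gusty=0.95, near=0.76, ¬hovering=1−0.48=0.52; AND[min(a, b)] → w = 0.52
R3 (z=32.6): near=0.76, sinking=0.63; AND[min(a, b)] → w = 0.63
R4 (z=16.0): near=0.76, hovering=0.48, breezy=0.62; AND[min(a, b)] → w = 0.48
R5 (z=95.0): rising=0.76, ¬near=1−0.76=0.24, breezy=0.62; AND[min(a, b)] → w = 0.24
Weighted average = (0.24·68.9 + 0.52·91.0 + 0.63·32.6 + 0.48·16.0 + 0.24·95.0) / (0.24 + 0.52 + 0.63 + 0.48 + 0.24)
  = 114.8740 / 2.1100 = 54.44

54.44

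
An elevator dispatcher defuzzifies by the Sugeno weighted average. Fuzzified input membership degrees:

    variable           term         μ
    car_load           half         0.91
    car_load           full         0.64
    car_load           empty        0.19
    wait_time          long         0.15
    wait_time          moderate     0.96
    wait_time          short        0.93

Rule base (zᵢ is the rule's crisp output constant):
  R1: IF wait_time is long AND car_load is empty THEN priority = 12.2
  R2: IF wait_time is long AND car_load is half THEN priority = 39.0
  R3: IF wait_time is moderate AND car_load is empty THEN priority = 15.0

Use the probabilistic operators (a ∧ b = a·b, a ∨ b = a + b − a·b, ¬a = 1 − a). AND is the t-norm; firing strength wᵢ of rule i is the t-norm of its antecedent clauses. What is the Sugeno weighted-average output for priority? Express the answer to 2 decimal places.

24.20

R1 (z=12.2): long=0.15, empty=0.19; AND[a·b] → w = 0.0285
R2 (z=39.0): long=0.15, half=0.91; AND[a·b] → w = 0.1365
R3 (z=15.0): moderate=0.96, empty=0.19; AND[a·b] → w = 0.1824
Weighted average = (0.0285·12.2 + 0.1365·39.0 + 0.1824·15.0) / (0.0285 + 0.1365 + 0.1824)
  = 8.4072 / 0.3474 = 24.20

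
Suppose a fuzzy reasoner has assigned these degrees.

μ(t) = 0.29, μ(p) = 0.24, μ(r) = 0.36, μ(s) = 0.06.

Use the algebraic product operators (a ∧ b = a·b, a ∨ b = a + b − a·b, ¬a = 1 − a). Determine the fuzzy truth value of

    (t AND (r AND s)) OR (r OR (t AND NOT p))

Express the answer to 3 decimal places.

r AND s = a·b on (0.3600, 0.0600) = 0.0216
t AND (r AND s) = a·b on (0.2900, 0.0216) = 0.0063
NOT p = 1 − 0.2400 = 0.7600
t AND NOT p = a·b on (0.2900, 0.7600) = 0.2204
r OR (t AND NOT p) = a + b − a·b on (0.3600, 0.2204) = 0.5011
(t AND (r AND s)) OR (r OR (t AND NOT p)) = a + b − a·b on (0.0063, 0.5011) = 0.5042

0.504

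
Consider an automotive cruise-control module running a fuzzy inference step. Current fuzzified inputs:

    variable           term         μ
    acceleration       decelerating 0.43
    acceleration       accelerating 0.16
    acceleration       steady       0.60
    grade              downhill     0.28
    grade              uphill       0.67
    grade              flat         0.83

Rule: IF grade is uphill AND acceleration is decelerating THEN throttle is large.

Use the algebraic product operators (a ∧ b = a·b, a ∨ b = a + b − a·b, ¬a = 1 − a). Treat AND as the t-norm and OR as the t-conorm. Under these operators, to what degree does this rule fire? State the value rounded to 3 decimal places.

firing strength: uphill=0.67, decelerating=0.43; AND[a·b] → w = 0.2881

0.288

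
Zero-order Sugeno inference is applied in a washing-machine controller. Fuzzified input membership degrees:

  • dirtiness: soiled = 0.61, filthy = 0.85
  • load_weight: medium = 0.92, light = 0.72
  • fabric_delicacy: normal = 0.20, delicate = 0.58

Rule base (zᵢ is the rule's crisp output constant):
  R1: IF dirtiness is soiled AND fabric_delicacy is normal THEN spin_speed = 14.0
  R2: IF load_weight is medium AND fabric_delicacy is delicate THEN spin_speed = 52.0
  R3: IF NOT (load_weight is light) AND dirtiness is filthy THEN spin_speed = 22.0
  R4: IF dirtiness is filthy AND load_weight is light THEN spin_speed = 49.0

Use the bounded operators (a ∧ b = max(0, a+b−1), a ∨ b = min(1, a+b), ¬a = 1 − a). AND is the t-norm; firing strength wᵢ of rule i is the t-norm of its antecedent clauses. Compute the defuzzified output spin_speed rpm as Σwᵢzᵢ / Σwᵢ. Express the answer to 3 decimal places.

R1 (z=14.0): soiled=0.61, normal=0.20; AND[max(0, a+b−1)] → w = 0.00
R2 (z=52.0): medium=0.92, delicate=0.58; AND[max(0, a+b−1)] → w = 0.50
R3 (z=22.0): ¬light=1−0.72=0.28, filthy=0.85; AND[max(0, a+b−1)] → w = 0.13
R4 (z=49.0): filthy=0.85, light=0.72; AND[max(0, a+b−1)] → w = 0.57
Weighted average = (0.00·14.0 + 0.50·52.0 + 0.13·22.0 + 0.57·49.0) / (0.00 + 0.50 + 0.13 + 0.57)
  = 56.7900 / 1.2000 = 47.325

47.325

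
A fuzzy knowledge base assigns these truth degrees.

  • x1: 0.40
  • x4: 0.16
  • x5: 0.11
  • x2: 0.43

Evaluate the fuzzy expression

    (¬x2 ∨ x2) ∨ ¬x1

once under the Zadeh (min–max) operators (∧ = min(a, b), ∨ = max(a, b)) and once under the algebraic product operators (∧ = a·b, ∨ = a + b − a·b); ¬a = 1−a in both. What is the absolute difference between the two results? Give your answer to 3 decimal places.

Under Zadeh (min–max):
  ¬x2 = 1 − 0.43 = 0.57
  ¬x2 ∨ x2 = max(a, b) on (0.57, 0.43) = 0.57
  ¬x1 = 1 − 0.40 = 0.60
  (¬x2 ∨ x2) ∨ ¬x1 = max(a, b) on (0.57, 0.60) = 0.60
  → value = 0.6000
Under algebraic product:
  ¬x2 = 1 − 0.4300 = 0.5700
  ¬x2 ∨ x2 = a + b − a·b on (0.5700, 0.4300) = 0.7549
  ¬x1 = 1 − 0.4000 = 0.6000
  (¬x2 ∨ x2) ∨ ¬x1 = a + b − a·b on (0.7549, 0.6000) = 0.9020
  → value = 0.9020
|0.6000 − 0.9020| = 0.302

0.302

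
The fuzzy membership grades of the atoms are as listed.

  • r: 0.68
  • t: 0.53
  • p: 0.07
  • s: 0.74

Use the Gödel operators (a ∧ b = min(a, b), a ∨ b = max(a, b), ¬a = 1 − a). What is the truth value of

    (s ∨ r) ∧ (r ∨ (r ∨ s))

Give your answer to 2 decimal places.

s ∨ r = max(a, b) on (0.74, 0.68) = 0.74
r ∨ s = max(a, b) on (0.68, 0.74) = 0.74
r ∨ (r ∨ s) = max(a, b) on (0.68, 0.74) = 0.74
(s ∨ r) ∧ (r ∨ (r ∨ s)) = min(a, b) on (0.74, 0.74) = 0.74

0.74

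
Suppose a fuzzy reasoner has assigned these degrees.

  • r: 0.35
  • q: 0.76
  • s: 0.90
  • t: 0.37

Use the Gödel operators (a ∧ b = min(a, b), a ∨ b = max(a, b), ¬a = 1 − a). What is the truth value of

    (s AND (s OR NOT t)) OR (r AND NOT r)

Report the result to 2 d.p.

NOT t = 1 − 0.37 = 0.63
s OR NOT t = max(a, b) on (0.90, 0.63) = 0.90
s AND (s OR NOT t) = min(a, b) on (0.90, 0.90) = 0.90
NOT r = 1 − 0.35 = 0.65
r AND NOT r = min(a, b) on (0.35, 0.65) = 0.35
(s AND (s OR NOT t)) OR (r AND NOT r) = max(a, b) on (0.90, 0.35) = 0.90

0.90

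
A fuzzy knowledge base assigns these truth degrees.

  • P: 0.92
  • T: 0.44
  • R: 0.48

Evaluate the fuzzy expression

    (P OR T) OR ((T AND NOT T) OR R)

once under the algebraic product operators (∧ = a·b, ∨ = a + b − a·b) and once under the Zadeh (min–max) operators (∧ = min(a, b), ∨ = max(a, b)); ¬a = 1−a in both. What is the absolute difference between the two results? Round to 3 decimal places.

Under algebraic product:
  P OR T = a + b − a·b on (0.9200, 0.4400) = 0.9552
  NOT T = 1 − 0.4400 = 0.5600
  T AND NOT T = a·b on (0.4400, 0.5600) = 0.2464
  (T AND NOT T) OR R = a + b − a·b on (0.2464, 0.4800) = 0.6081
  (P OR T) OR ((T AND NOT T) OR R) = a + b − a·b on (0.9552, 0.6081) = 0.9824
  → value = 0.9824
Under Zadeh (min–max):
  P OR T = max(a, b) on (0.92, 0.44) = 0.92
  NOT T = 1 − 0.44 = 0.56
  T AND NOT T = min(a, b) on (0.44, 0.56) = 0.44
  (T AND NOT T) OR R = max(a, b) on (0.44, 0.48) = 0.48
  (P OR T) OR ((T AND NOT T) OR R) = max(a, b) on (0.92, 0.48) = 0.92
  → value = 0.9200
|0.9824 − 0.9200| = 0.062

0.062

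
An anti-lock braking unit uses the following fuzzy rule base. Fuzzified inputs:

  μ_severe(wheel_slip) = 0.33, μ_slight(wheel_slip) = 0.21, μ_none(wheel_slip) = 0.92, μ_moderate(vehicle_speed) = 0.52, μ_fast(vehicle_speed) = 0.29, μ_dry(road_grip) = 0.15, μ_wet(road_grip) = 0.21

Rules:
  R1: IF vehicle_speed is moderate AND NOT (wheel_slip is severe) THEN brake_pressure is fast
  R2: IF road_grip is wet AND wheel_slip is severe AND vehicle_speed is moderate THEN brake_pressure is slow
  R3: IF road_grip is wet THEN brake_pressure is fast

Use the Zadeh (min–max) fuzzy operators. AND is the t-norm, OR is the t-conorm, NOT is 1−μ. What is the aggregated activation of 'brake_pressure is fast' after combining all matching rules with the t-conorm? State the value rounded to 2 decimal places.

0.52

R1: moderate=0.52, ¬severe=1−0.33=0.67; AND[min(a, b)] → w = 0.52
R2: wet=0.21, severe=0.33, moderate=0.52; AND[min(a, b)] → w = 0.21
R3: wet=0.21 → w = 0.21
Rules with consequent 'fast': {R1, R3} → strengths 0.52, 0.21
Aggregate via t-conorm [max(a, b)]: 0.52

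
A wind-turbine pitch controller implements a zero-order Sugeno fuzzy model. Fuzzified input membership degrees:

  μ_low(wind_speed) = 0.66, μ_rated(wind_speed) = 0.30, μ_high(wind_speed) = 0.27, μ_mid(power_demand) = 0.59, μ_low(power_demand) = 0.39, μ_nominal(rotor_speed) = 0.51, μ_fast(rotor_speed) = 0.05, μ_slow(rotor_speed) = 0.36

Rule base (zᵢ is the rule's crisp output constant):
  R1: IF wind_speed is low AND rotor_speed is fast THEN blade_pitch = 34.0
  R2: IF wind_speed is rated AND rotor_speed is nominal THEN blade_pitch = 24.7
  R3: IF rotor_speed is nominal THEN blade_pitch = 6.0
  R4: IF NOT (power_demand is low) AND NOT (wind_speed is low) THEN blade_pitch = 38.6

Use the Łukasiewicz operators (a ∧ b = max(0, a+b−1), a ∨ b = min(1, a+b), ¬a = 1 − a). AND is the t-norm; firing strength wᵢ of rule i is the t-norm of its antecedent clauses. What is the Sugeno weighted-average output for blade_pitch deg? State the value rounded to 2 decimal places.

6.00

R1 (z=34.0): low=0.66, fast=0.05; AND[max(0, a+b−1)] → w = 0.00
R2 (z=24.7): rated=0.30, nominal=0.51; AND[max(0, a+b−1)] → w = 0.00
R3 (z=6.0): nominal=0.51 → w = 0.51
R4 (z=38.6): ¬low=1−0.39=0.61, ¬low=1−0.66=0.34; AND[max(0, a+b−1)] → w = 0.00
Weighted average = (0.00·34.0 + 0.00·24.7 + 0.51·6.0 + 0.00·38.6) / (0.00 + 0.00 + 0.51 + 0.00)
  = 3.0600 / 0.5100 = 6.00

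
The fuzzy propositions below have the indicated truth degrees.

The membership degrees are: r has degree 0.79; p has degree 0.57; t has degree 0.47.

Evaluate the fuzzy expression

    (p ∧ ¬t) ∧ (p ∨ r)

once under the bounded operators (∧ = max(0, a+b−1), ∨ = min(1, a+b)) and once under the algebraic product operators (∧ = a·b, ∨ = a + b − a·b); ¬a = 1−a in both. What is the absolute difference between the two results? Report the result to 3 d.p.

Under bounded:
  ¬t = 1 − 0.47 = 0.53
  p ∧ ¬t = max(0, a+b−1) on (0.57, 0.53) = 0.10
  p ∨ r = min(1, a+b) on (0.57, 0.79) = 1.00
  (p ∧ ¬t) ∧ (p ∨ r) = max(0, a+b−1) on (0.10, 1.00) = 0.10
  → value = 0.1000
Under algebraic product:
  ¬t = 1 − 0.4700 = 0.5300
  p ∧ ¬t = a·b on (0.5700, 0.5300) = 0.3021
  p ∨ r = a + b − a·b on (0.5700, 0.7900) = 0.9097
  (p ∧ ¬t) ∧ (p ∨ r) = a·b on (0.3021, 0.9097) = 0.2748
  → value = 0.2748
|0.1000 − 0.2748| = 0.175

0.175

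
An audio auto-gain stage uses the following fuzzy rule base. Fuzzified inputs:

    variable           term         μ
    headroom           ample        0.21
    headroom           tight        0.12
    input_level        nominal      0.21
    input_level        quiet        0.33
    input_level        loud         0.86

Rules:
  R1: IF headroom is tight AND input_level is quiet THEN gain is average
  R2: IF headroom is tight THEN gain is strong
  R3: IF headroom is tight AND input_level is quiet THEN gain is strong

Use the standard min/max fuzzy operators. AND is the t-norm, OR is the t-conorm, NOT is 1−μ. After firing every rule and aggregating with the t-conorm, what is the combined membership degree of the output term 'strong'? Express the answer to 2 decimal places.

R1: tight=0.12, quiet=0.33; AND[min(a, b)] → w = 0.12
R2: tight=0.12 → w = 0.12
R3: tight=0.12, quiet=0.33; AND[min(a, b)] → w = 0.12
Rules with consequent 'strong': {R2, R3} → strengths 0.12, 0.12
Aggregate via t-conorm [max(a, b)]: 0.12

0.12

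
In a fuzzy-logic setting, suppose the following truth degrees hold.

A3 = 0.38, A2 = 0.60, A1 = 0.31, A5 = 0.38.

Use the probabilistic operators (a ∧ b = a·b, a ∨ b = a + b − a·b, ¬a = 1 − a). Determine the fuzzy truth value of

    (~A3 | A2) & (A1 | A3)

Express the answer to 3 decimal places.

~A3 = 1 − 0.3800 = 0.6200
~A3 | A2 = a + b − a·b on (0.6200, 0.6000) = 0.8480
A1 | A3 = a + b − a·b on (0.3100, 0.3800) = 0.5722
(~A3 | A2) & (A1 | A3) = a·b on (0.8480, 0.5722) = 0.4852

0.485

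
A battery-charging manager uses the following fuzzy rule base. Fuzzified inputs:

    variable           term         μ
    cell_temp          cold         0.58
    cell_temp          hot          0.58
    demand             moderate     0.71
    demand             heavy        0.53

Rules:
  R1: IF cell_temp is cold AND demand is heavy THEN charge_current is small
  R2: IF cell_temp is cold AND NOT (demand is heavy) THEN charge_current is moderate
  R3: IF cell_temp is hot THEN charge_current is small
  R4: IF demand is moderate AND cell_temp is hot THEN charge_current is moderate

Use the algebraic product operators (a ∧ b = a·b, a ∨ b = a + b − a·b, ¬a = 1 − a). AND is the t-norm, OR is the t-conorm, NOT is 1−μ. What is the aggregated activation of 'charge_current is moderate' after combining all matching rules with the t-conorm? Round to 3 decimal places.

0.572

R1: cold=0.58, heavy=0.53; AND[a·b] → w = 0.3074
R2: cold=0.58, ¬heavy=1−0.53=0.47; AND[a·b] → w = 0.2726
R3: hot=0.58 → w = 0.5800
R4: moderate=0.71, hot=0.58; AND[a·b] → w = 0.4118
Rules with consequent 'moderate': {R2, R4} → strengths 0.2726, 0.4118
Aggregate via t-conorm [a + b − a·b]: 0.5721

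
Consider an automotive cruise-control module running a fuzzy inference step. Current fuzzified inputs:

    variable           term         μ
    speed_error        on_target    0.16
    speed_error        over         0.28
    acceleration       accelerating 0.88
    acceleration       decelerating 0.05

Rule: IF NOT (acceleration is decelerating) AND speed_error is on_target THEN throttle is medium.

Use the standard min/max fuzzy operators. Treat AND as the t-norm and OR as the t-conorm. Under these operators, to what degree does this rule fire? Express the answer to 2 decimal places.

0.16

firing strength: ¬decelerating=1−0.05=0.95, on_target=0.16; AND[min(a, b)] → w = 0.16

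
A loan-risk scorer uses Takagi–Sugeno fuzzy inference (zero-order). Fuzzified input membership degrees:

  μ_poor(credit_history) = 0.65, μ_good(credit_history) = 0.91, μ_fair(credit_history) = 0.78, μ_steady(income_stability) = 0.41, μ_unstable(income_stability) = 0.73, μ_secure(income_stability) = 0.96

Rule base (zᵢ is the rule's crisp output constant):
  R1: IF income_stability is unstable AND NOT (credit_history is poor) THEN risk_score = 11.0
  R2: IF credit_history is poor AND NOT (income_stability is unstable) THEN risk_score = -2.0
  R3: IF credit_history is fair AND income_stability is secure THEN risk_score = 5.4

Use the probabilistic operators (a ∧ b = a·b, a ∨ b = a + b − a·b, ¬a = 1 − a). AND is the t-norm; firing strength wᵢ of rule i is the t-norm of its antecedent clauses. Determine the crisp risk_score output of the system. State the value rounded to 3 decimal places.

5.512

R1 (z=11.0): unstable=0.73, ¬poor=1−0.65=0.35; AND[a·b] → w = 0.2555
R2 (z=-2.0): poor=0.65, ¬unstable=1−0.73=0.27; AND[a·b] → w = 0.1755
R3 (z=5.4): fair=0.78, secure=0.96; AND[a·b] → w = 0.7488
Weighted average = (0.2555·11.0 + 0.1755·-2.0 + 0.7488·5.4) / (0.2555 + 0.1755 + 0.7488)
  = 6.5030 / 1.1798 = 5.512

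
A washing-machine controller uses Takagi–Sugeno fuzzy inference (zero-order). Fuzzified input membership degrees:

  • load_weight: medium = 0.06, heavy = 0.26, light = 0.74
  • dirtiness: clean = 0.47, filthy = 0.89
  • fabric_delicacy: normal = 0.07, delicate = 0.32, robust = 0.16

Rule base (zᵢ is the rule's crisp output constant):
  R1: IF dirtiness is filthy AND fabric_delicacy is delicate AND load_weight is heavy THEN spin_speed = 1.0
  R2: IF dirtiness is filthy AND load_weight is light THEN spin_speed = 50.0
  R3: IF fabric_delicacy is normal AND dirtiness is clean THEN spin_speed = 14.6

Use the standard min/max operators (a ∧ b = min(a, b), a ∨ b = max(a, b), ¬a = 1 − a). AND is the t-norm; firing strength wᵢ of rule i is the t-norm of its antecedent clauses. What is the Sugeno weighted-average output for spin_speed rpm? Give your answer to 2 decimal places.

35.78

R1 (z=1.0): filthy=0.89, delicate=0.32, heavy=0.26; AND[min(a, b)] → w = 0.26
R2 (z=50.0): filthy=0.89, light=0.74; AND[min(a, b)] → w = 0.74
R3 (z=14.6): normal=0.07, clean=0.47; AND[min(a, b)] → w = 0.07
Weighted average = (0.26·1.0 + 0.74·50.0 + 0.07·14.6) / (0.26 + 0.74 + 0.07)
  = 38.2820 / 1.0700 = 35.78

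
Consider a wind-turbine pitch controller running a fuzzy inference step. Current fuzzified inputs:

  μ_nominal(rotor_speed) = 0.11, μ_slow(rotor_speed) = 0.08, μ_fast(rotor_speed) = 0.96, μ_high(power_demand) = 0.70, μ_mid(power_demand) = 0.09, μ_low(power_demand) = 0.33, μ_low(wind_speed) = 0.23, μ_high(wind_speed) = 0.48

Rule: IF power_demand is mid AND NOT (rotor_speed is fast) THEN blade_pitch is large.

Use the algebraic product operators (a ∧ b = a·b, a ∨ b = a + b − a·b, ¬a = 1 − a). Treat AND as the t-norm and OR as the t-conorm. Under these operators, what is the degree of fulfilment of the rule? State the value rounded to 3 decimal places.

firing strength: mid=0.09, ¬fast=1−0.96=0.04; AND[a·b] → w = 0.0036

0.004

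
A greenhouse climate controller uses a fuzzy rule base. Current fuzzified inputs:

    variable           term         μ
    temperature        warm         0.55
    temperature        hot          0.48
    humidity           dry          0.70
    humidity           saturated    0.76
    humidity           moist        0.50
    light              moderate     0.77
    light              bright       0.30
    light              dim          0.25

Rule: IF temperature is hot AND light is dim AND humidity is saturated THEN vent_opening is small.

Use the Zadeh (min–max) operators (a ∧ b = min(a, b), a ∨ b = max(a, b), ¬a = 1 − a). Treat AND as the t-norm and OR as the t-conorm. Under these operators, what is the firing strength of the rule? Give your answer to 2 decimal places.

0.25

firing strength: hot=0.48, dim=0.25, saturated=0.76; AND[min(a, b)] → w = 0.25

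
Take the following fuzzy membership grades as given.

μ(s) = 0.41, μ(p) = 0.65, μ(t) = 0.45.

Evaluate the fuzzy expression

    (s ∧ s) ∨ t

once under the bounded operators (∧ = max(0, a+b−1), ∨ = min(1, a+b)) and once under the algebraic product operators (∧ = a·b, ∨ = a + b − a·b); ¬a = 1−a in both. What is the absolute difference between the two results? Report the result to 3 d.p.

0.092

Under bounded:
  s ∧ s = max(0, a+b−1) on (0.41, 0.41) = 0.00
  (s ∧ s) ∨ t = min(1, a+b) on (0.00, 0.45) = 0.45
  → value = 0.4500
Under algebraic product:
  s ∧ s = a·b on (0.4100, 0.4100) = 0.1681
  (s ∧ s) ∨ t = a + b − a·b on (0.1681, 0.4500) = 0.5425
  → value = 0.5425
|0.4500 − 0.5425| = 0.092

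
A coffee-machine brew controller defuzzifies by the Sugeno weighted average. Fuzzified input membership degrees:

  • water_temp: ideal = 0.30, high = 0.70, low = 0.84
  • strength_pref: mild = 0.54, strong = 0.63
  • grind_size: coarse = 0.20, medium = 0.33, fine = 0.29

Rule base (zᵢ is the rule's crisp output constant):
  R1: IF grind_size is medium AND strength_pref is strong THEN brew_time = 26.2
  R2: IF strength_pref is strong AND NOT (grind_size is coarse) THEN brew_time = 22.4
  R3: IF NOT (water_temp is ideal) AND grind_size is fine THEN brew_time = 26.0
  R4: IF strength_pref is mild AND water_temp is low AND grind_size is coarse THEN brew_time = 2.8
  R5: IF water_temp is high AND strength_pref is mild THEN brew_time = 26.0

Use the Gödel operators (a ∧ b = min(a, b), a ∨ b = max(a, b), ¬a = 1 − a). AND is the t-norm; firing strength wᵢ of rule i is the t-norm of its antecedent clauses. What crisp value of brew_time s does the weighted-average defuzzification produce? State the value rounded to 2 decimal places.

R1 (z=26.2): medium=0.33, strong=0.63; AND[min(a, b)] → w = 0.33
R2 (z=22.4): strong=0.63, ¬coarse=1−0.20=0.80; AND[min(a, b)] → w = 0.63
R3 (z=26.0): ¬ideal=1−0.30=0.70, fine=0.29; AND[min(a, b)] → w = 0.29
R4 (z=2.8): mild=0.54, low=0.84, coarse=0.20; AND[min(a, b)] → w = 0.20
R5 (z=26.0): high=0.70, mild=0.54; AND[min(a, b)] → w = 0.54
Weighted average = (0.33·26.2 + 0.63·22.4 + 0.29·26.0 + 0.20·2.8 + 0.54·26.0) / (0.33 + 0.63 + 0.29 + 0.20 + 0.54)
  = 44.8980 / 1.9900 = 22.56

22.56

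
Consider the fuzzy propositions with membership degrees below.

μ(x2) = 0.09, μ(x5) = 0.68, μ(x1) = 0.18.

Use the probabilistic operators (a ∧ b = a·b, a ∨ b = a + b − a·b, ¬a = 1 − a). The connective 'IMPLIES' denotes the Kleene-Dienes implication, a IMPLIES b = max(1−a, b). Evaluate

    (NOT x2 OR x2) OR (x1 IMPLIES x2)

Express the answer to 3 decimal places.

0.985

NOT x2 = 1 − 0.0900 = 0.9100
NOT x2 OR x2 = a + b − a·b on (0.9100, 0.0900) = 0.9181
x1 IMPLIES x2  [Kleene-Dienes: max(1−a, b)] with a=0.1800, b=0.0900 → 0.8200
(NOT x2 OR x2) OR (x1 IMPLIES x2) = a + b − a·b on (0.9181, 0.8200) = 0.9853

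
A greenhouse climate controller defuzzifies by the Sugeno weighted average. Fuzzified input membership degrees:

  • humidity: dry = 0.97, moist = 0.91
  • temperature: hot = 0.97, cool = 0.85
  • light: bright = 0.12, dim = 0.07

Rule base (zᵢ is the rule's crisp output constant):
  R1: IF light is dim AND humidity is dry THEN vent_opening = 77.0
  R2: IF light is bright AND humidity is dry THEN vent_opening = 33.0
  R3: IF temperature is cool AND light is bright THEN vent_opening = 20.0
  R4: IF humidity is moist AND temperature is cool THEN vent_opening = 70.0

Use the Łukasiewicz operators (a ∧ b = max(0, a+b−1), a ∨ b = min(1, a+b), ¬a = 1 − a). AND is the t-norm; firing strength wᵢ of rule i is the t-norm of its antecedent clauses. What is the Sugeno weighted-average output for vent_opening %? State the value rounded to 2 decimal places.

R1 (z=77.0): dim=0.07, dry=0.97; AND[max(0, a+b−1)] → w = 0.04
R2 (z=33.0): bright=0.12, dry=0.97; AND[max(0, a+b−1)] → w = 0.09
R3 (z=20.0): cool=0.85, bright=0.12; AND[max(0, a+b−1)] → w = 0.00
R4 (z=70.0): moist=0.91, cool=0.85; AND[max(0, a+b−1)] → w = 0.76
Weighted average = (0.04·77.0 + 0.09·33.0 + 0.00·20.0 + 0.76·70.0) / (0.04 + 0.09 + 0.00 + 0.76)
  = 59.2500 / 0.8900 = 66.57

66.57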